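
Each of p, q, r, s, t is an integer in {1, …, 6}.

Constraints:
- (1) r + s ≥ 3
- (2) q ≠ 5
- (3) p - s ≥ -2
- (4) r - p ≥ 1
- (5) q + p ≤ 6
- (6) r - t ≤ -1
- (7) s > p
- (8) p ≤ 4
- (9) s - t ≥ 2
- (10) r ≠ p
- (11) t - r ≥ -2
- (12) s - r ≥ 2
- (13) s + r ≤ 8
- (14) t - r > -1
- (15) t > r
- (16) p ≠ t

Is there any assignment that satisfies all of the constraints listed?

Unsatisfiable

Constraints 3, 4, 6, and 9 give p − s ≥ -2, s − t ≥ 2, t − r ≥ 1, r − p ≥ 1.
Adding all 4 inequalities: the left sides telescope to 0, and the right sides sum to (-2) + 2 + 1 + 1 = 2. So 0 ≥ 2, which is false.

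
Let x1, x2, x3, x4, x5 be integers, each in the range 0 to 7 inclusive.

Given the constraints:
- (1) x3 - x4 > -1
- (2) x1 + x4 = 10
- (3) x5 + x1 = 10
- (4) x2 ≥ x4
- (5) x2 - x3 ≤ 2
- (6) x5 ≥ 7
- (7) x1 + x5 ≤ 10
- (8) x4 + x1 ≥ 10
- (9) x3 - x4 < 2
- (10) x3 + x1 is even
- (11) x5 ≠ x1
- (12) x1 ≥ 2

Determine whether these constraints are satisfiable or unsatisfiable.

Satisfiable

The assignment x1 = 3, x2 = 7, x3 = 7, x4 = 7, x5 = 7 works:
  constraint 1 holds since x3 - x4 = 0.
  constraint 2 holds since x1 + x4 = 10.
The rest check out directly.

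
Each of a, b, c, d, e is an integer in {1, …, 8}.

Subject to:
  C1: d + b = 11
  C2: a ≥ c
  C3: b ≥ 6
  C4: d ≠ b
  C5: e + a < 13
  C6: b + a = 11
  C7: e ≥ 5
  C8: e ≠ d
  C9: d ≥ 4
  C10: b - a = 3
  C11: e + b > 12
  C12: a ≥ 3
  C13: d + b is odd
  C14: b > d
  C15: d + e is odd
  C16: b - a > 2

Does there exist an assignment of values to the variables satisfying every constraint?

Try a = 4, b = 7, c = 4, d = 4, e = 7.
Check constraint 1: d + b = 11; constraint 5: e + a = 11; constraint 6: b + a = 11. The remaining constraints are straightforward to verify.

Satisfiable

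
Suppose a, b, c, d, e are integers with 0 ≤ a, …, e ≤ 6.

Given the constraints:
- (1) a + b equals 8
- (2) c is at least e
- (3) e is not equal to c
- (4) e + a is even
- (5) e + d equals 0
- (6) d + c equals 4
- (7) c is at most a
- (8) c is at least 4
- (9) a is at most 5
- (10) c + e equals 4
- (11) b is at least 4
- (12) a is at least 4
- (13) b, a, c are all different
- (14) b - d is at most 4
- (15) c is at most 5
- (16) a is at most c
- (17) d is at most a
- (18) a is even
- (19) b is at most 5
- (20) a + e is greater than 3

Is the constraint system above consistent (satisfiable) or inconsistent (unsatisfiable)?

Constraints 8, 9, 11, 12, 15, and 19 confine each of b, a, c to the 2 values {4, 5}.
Constraint 13 requires all 3 of them to be distinct, but only 2 values are available — impossible by the pigeonhole principle.

Unsatisfiable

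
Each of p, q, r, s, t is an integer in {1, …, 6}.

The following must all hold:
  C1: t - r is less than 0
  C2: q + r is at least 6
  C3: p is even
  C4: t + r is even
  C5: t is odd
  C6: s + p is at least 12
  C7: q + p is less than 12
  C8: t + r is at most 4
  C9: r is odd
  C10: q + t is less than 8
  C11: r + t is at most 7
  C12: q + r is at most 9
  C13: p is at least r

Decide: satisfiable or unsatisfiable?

Satisfiable

Setting (p, q, r, s, t) = (6, 5, 3, 6, 1) satisfies everything: constraint 1: t - r = -2; constraint 2: q + r = 8, and the others follow.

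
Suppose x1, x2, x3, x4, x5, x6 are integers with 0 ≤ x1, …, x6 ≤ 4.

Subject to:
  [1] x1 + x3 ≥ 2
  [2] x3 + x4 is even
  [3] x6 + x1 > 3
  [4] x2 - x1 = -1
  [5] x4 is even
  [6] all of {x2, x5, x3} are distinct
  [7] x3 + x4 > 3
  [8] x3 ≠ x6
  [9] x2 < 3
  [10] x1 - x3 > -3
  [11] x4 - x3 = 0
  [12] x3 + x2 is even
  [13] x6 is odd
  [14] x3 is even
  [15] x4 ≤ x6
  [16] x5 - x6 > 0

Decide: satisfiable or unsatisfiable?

Satisfiable

The assignment x1 = 1, x2 = 0, x3 = 2, x4 = 2, x5 = 4, x6 = 3 works:
  constraint 1 holds since x1 + x3 = 3.
  constraint 3 holds since x6 + x1 = 4.
  constraint 4 holds since x2 - x1 = -1.
The rest check out directly.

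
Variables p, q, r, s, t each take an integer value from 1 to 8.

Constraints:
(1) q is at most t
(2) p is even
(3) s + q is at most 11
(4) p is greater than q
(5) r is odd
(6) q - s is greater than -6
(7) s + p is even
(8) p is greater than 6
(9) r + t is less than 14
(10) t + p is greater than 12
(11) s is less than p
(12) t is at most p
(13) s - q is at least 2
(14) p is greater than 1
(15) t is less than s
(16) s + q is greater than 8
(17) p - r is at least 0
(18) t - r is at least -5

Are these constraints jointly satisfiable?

Try p = 8, q = 3, r = 7, s = 6, t = 5.
Check constraint 3: s + q = 9; constraint 6: q - s = -3. The remaining constraints are straightforward to verify.

Satisfiable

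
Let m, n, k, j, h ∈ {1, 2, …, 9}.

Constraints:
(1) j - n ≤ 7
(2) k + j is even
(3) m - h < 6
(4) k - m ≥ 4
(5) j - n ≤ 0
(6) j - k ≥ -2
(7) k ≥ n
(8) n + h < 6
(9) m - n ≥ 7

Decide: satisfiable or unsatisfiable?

Unsatisfiable

Constraints 1, 4, 6, and 9 give m − n ≥ 7, n − j ≥ -7, j − k ≥ -2, k − m ≥ 4.
Adding all 4 inequalities: the left sides telescope to 0, and the right sides sum to 7 + (-7) + (-2) + 4 = 2. So 0 ≥ 2, which is false.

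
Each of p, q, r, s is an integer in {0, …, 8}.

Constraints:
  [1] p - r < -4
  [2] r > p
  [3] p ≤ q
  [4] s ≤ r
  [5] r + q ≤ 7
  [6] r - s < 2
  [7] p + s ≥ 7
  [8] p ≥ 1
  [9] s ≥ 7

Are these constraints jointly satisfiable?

Unsatisfiable

From constraints 4 and 9: r ≥ s ≥ 7. From constraints 3 and 8: q ≥ p ≥ 1. Hence r + q ≥ 8. But constraint 5 requires r + q ≤ 7, and 7 < 8. Contradiction.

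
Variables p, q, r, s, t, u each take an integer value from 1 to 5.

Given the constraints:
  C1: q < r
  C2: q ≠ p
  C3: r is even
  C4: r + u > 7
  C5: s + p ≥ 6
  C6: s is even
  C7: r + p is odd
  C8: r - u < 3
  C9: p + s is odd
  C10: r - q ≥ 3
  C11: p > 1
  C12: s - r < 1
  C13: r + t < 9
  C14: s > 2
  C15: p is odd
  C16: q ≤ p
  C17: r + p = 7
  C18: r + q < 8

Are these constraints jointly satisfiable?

One satisfying assignment is p = 3, q = 1, r = 4, s = 4, t = 2, u = 4.
For the less obvious constraints — constraint 4: r + u = 8; constraint 5: s + p = 7; constraint 8: r - u = 0 — and the others hold by inspection.

Satisfiable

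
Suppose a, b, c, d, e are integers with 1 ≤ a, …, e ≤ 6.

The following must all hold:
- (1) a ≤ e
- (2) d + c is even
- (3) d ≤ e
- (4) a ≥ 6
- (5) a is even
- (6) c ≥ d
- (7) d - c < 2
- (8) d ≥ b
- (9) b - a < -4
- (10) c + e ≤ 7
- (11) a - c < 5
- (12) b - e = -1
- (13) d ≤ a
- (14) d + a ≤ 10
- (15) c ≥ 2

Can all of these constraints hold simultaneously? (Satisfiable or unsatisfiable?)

From constraint 15: c ≥ 2. From constraints 1 and 4: e ≥ a ≥ 6. Hence c + e ≥ 8. But constraint 10 requires c + e ≤ 7, and 7 < 8. Contradiction.

Unsatisfiable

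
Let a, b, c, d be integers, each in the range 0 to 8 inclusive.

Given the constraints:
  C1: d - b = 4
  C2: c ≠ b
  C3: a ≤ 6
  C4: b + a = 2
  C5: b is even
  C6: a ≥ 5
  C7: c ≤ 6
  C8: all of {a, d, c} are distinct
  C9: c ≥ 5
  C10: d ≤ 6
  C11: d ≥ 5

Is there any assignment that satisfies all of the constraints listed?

Unsatisfiable

Constraints 3, 6, 7, 9, 10, and 11 confine each of a, d, c to the 2 values {5, 6}.
Constraint 8 requires all 3 of them to be distinct, but only 2 values are available — impossible by the pigeonhole principle.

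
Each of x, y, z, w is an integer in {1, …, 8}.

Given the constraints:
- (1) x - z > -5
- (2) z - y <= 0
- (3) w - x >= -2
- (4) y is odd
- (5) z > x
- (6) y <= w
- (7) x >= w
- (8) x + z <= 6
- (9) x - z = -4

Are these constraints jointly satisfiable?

Unsatisfiable

Constraints 2, 5, 6, and 7 give x < z, z ≤ y, y ≤ w, w ≤ x. Chaining: x < z ≤ y ≤ w ≤ x, which forces x < x — impossible.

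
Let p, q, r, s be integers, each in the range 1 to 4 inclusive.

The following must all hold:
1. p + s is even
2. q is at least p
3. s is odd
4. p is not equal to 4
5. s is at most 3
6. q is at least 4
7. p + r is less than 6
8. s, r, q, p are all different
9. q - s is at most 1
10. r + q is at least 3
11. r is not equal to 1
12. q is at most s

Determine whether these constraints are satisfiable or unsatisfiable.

Unsatisfiable

From constraint 6: q ≥ 4. From constraints 5 and 12: q ≤ s and s ≤ 3, so q ≤ 3. But 3 < 4, so no value of q works.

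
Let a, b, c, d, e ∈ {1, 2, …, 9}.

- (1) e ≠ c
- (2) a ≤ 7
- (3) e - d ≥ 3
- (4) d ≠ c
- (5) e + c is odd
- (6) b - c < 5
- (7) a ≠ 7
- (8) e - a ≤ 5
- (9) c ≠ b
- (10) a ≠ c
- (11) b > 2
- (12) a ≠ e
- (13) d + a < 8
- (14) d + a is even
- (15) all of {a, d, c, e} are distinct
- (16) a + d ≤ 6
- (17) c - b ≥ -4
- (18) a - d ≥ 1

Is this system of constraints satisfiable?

Satisfiable

Take a = 4, b = 9, c = 5, d = 2, e = 8. Then constraint 3: e - d = 6; constraint 6: b - c = 4; constraint 8: e - a = 4, and every other listed constraint is also met.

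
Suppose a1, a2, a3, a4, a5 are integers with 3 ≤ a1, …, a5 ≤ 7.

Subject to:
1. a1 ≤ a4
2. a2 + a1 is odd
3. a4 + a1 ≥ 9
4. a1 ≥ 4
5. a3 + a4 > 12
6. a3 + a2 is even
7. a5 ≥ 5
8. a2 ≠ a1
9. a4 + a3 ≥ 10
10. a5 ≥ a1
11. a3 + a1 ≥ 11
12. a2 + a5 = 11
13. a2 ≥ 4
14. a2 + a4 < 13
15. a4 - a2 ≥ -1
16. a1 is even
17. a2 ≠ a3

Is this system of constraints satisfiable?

Satisfiable

The assignment a1 = 6, a2 = 5, a3 = 7, a4 = 6, a5 = 6 works:
  constraint 3 holds since a4 + a1 = 12.
  constraint 5 holds since a3 + a4 = 13.
  constraint 9 holds since a4 + a3 = 13.
The rest check out directly.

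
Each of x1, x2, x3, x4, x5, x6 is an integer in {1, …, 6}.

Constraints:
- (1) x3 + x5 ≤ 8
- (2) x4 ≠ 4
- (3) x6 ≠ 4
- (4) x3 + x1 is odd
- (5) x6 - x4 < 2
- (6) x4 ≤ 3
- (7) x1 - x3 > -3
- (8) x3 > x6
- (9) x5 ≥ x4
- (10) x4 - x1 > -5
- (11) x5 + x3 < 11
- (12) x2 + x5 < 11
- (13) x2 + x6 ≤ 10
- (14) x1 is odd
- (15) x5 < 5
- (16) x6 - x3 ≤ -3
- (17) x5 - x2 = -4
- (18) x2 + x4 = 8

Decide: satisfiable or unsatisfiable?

Satisfiable

Take x1 = 5, x2 = 6, x3 = 6, x4 = 2, x5 = 2, x6 = 1. Then constraint 1: x3 + x5 = 8; constraint 5: x6 - x4 = -1, and every other listed constraint is also met.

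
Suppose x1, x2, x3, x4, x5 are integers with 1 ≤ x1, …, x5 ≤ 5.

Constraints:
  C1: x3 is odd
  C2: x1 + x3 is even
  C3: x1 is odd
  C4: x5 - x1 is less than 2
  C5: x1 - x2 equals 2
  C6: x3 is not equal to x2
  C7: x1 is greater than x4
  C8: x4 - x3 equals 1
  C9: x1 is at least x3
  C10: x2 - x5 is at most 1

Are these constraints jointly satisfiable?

Satisfiable

Setting (x1, x2, x3, x4, x5) = (5, 3, 1, 2, 5) satisfies everything: constraint 4: x5 - x1 = 0; constraint 5: x1 - x2 = 2; constraint 8: x4 - x3 = 1, and the others follow.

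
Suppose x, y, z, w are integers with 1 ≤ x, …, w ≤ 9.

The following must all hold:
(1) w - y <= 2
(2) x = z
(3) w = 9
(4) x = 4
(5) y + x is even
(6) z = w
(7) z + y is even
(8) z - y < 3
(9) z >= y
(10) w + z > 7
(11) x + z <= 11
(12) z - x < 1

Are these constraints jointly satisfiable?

Unsatisfiable

Constraint 4 fixes x = 4 and constraint 3 fixes w = 9. Constraints 2 and 6 give x = z = w, so x = w. But 4 ≠ 9 — contradiction.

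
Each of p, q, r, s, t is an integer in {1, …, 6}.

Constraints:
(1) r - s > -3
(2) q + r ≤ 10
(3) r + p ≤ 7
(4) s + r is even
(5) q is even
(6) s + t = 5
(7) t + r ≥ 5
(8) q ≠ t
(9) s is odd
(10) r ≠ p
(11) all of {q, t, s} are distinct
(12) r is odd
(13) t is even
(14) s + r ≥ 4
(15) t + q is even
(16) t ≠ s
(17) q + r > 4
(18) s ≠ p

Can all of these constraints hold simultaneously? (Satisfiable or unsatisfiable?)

Satisfiable

Setting (p, q, r, s, t) = (1, 4, 3, 3, 2) satisfies everything: constraint 1: r - s = 0; constraint 2: q + r = 7, and the others follow.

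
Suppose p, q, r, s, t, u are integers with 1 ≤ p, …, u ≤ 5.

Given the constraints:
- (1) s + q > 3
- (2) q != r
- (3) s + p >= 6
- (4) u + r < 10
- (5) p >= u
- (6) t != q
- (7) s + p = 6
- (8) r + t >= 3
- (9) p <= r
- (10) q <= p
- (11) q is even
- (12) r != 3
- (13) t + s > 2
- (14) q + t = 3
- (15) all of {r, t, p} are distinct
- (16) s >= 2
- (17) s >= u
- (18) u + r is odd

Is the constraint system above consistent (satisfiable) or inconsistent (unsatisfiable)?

Satisfiable

Try p = 4, q = 2, r = 5, s = 2, t = 1, u = 2.
Check constraint 1: s + q = 4; constraint 3: s + p = 6. The remaining constraints are straightforward to verify.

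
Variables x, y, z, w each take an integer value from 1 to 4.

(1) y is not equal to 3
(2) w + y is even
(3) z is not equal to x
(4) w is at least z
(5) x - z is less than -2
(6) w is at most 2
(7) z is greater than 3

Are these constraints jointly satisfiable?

From constraint 7: z ≥ 4. From constraints 4 and 6: z ≤ w and w ≤ 2, so z ≤ 2. But 2 < 4, so no value of z works.

Unsatisfiable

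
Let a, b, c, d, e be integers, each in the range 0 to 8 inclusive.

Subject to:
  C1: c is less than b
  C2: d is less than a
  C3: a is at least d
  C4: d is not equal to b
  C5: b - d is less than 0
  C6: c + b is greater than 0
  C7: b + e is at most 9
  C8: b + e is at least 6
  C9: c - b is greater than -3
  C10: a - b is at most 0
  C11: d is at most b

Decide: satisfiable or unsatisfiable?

Unsatisfiable

Constraints 2, 5, and 10 give b < d, d < a, a ≤ b. Chaining: b < d < a ≤ b, which forces b < b — impossible.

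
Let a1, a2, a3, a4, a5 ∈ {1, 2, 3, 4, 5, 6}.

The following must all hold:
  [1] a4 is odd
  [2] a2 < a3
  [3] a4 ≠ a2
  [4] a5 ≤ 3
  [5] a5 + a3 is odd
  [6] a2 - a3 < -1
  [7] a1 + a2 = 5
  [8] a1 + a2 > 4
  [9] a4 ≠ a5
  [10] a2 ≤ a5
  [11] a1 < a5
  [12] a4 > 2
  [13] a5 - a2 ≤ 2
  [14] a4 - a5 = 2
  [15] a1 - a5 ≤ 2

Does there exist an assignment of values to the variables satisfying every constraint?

The assignment a1 = 2, a2 = 3, a3 = 6, a4 = 5, a5 = 3 works:
  constraint 6 holds since a2 - a3 = -3.
  constraint 7 holds since a1 + a2 = 5.
The rest check out directly.

Satisfiable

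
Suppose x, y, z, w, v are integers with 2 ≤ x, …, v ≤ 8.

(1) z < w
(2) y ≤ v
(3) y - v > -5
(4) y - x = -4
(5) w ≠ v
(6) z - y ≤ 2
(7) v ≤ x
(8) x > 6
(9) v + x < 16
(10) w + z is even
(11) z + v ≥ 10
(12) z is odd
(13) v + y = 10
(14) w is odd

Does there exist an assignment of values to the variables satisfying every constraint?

Take x = 7, y = 3, z = 3, w = 5, v = 7. Then constraint 3: y - v = -4; constraint 4: y - x = -4; constraint 6: z - y = 0, and every other listed constraint is also met.

Satisfiable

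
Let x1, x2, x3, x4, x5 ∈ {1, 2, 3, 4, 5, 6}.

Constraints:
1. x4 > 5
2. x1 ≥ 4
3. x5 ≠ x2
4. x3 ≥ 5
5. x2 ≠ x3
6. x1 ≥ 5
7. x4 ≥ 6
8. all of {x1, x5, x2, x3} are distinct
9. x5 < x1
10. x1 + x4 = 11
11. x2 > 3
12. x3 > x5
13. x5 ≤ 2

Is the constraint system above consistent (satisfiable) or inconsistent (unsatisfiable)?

Try x1 = 5, x2 = 4, x3 = 6, x4 = 6, x5 = 2.
Check constraint 8: values 5, 2, 4, 6 are distinct; constraint 10: x1 + x4 = 11. The remaining constraints are straightforward to verify.

Satisfiable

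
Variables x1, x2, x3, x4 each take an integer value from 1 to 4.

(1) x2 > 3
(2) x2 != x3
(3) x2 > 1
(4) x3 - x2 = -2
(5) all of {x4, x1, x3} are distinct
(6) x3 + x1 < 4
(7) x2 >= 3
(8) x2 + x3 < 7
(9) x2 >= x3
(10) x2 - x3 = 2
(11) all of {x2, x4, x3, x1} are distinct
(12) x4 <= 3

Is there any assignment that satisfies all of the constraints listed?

One satisfying assignment is x1 = 1, x2 = 4, x3 = 2, x4 = 3.
For the less obvious constraints — constraint 4: x3 - x2 = -2; constraint 6: x3 + x1 = 3; constraint 8: x2 + x3 = 6 — and the others hold by inspection.

Satisfiable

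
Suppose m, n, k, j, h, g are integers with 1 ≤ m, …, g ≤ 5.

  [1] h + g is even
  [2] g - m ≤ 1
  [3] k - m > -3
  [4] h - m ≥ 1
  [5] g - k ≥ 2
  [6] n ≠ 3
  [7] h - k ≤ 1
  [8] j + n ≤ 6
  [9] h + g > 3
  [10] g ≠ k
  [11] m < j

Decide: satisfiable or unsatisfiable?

Constraints 2, 4, 5, and 7 give m − g ≥ -1, g − k ≥ 2, k − h ≥ -1, h − m ≥ 1.
Adding all 4 inequalities: the left sides telescope to 0, and the right sides sum to (-1) + 2 + (-1) + 1 = 1. So 0 ≥ 1, which is false.

Unsatisfiable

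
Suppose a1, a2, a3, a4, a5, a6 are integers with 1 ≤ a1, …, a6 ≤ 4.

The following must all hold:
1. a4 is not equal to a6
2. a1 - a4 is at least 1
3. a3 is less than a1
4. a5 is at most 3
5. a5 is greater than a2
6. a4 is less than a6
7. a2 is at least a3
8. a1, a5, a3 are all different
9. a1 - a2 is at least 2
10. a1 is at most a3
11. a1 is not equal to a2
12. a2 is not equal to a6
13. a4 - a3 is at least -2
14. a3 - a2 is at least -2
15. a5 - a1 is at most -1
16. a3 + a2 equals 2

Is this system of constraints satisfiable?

Unsatisfiable

Constraints 5, 7, 10, and 15 give a3 ≤ a2, a2 < a5, a5 < a1, a1 ≤ a3. Chaining: a3 ≤ a2 < a5 < a1 ≤ a3, which forces a3 < a3 — impossible.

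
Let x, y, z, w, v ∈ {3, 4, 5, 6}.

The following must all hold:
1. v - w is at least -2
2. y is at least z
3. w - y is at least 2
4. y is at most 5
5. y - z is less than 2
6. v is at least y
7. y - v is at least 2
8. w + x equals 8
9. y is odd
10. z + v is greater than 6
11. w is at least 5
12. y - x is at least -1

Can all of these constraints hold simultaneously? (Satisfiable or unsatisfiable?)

Unsatisfiable

Constraints 1, 3, and 7 give y − v ≥ 2, v − w ≥ -2, w − y ≥ 2.
Adding all 3 inequalities: the left sides telescope to 0, and the right sides sum to 2 + (-2) + 2 = 2. So 0 ≥ 2, which is false.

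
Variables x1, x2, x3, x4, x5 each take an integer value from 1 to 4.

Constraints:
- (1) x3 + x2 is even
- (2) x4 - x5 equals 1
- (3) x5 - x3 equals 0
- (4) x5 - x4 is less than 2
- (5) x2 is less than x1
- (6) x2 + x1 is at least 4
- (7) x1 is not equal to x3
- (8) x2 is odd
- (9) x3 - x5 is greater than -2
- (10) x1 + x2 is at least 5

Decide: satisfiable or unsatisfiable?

The assignment x1 = 4, x2 = 1, x3 = 3, x4 = 4, x5 = 3 works:
  constraint 2 holds since x4 - x5 = 1.
  constraint 3 holds since x5 - x3 = 0.
  constraint 4 holds since x5 - x4 = -1.
The rest check out directly.

Satisfiable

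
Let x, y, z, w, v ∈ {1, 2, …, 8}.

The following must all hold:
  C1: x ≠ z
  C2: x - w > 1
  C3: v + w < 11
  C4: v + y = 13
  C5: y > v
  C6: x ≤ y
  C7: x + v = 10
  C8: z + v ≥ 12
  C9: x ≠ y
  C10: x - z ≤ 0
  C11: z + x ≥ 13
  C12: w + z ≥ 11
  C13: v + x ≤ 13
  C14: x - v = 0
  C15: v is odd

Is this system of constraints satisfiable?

Satisfiable

One satisfying assignment is x = 5, y = 8, z = 8, w = 3, v = 5.
For the less obvious constraints — constraint 2: x - w = 2; constraint 3: v + w = 8; constraint 4: v + y = 13 — and the others hold by inspection.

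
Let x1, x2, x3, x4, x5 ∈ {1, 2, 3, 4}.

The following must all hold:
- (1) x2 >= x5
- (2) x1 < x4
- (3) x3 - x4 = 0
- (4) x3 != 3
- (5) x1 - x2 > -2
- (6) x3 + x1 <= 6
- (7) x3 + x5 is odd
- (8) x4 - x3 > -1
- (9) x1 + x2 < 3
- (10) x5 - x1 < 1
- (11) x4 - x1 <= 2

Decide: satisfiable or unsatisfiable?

Satisfiable

The assignment x1 = 1, x2 = 1, x3 = 2, x4 = 2, x5 = 1 works:
  constraint 3 holds since x3 - x4 = 0.
  constraint 5 holds since x1 - x2 = 0.
  constraint 6 holds since x3 + x1 = 3.
The rest check out directly.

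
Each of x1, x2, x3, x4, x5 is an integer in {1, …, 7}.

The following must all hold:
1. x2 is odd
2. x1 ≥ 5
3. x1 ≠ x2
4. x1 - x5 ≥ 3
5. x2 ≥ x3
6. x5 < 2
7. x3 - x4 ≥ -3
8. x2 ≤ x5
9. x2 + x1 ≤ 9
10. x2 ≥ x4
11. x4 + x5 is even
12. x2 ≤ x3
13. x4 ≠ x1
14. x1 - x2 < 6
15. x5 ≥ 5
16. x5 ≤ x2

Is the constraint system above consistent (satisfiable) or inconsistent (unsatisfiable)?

From constraints 15 and 16: x2 ≥ x5 ≥ 5. From constraint 2: x1 ≥ 5. Hence x2 + x1 ≥ 10. But constraint 9 requires x2 + x1 ≤ 9, and 9 < 10. Contradiction.

Unsatisfiable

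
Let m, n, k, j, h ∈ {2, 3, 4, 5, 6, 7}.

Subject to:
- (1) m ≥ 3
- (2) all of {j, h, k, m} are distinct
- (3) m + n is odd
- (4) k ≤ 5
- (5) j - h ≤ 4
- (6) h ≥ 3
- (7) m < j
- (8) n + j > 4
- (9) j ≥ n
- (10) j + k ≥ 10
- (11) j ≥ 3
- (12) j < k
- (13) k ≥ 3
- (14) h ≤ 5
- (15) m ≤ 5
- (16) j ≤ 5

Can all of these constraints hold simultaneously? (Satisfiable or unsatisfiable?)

Unsatisfiable

Constraints 1, 4, 6, 11, 13, 14, 15, and 16 confine each of j, h, k, m to the 3 values {3, …, 5}.
Constraint 2 requires all 4 of them to be distinct, but only 3 values are available — impossible by the pigeonhole principle.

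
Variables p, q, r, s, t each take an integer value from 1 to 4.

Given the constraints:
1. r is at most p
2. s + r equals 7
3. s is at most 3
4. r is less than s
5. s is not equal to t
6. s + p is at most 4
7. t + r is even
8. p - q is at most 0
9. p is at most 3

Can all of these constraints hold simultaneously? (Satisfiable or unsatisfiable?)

Unsatisfiable

From constraint 3: s ≤ 3. From constraints 1 and 9: r ≤ p ≤ 3. Hence s + r ≤ 6. But constraint 2 requires s + r = 7, and 7 > 6. Contradiction.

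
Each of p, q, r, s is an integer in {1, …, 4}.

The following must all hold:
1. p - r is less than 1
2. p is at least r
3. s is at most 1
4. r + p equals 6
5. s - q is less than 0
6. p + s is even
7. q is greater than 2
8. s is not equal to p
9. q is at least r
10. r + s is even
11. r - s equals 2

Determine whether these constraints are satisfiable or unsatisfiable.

Take p = 3, q = 3, r = 3, s = 1. Then constraint 1: p - r = 0; constraint 4: r + p = 6, and every other listed constraint is also met.

Satisfiable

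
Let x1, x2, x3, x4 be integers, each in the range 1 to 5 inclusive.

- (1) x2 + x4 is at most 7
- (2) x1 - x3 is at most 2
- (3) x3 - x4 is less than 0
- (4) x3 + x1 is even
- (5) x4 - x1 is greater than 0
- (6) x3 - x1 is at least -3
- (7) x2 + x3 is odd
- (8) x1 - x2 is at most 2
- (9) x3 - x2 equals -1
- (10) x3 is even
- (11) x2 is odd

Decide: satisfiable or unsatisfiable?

Setting (x1, x2, x3, x4) = (2, 3, 2, 3) satisfies everything: constraint 1: x2 + x4 = 6; constraint 2: x1 - x3 = 0; constraint 3: x3 - x4 = -1, and the others follow.

Satisfiable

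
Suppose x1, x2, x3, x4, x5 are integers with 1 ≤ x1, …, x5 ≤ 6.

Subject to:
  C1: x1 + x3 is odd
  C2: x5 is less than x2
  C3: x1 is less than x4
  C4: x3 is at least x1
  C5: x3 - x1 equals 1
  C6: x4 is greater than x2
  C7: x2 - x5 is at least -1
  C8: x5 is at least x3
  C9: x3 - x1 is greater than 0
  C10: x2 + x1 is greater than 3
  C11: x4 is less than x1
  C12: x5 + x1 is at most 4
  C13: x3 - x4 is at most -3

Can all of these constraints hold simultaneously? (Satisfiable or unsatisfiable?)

Unsatisfiable

Constraints 2, 6, 8, 9, and 11 give x1 < x3, x3 ≤ x5, x5 < x2, x2 < x4, x4 < x1. Chaining: x1 < x3 ≤ x5 < x2 < x4 < x1, which forces x1 < x1 — impossible.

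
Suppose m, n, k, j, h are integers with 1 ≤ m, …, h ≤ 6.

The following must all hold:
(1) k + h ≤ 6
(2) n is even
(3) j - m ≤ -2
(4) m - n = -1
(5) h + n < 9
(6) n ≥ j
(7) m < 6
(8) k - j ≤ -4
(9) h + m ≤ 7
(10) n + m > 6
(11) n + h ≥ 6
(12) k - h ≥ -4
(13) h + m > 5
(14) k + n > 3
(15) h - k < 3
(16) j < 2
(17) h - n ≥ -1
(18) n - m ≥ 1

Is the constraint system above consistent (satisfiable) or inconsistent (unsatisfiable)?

Constraints 3, 8, 12, 17, and 18 give k − h ≥ -4, h − n ≥ -1, n − m ≥ 1, m − j ≥ 2, j − k ≥ 4.
Adding all 5 inequalities: the left sides telescope to 0, and the right sides sum to (-4) + (-1) + 1 + 2 + 4 = 2. So 0 ≥ 2, which is false.

Unsatisfiable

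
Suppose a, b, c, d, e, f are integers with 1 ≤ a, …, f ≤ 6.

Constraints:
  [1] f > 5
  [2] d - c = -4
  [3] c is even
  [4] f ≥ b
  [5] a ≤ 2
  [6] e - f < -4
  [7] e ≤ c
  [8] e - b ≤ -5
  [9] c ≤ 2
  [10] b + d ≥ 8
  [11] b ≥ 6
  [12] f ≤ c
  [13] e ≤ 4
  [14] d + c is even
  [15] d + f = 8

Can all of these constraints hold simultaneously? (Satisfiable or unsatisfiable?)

From constraints 4 and 11: f ≥ b and b ≥ 6, so f ≥ 6. From constraints 9 and 12: f ≤ c and c ≤ 2, so f ≤ 2. But 2 < 6, so no value of f works.

Unsatisfiable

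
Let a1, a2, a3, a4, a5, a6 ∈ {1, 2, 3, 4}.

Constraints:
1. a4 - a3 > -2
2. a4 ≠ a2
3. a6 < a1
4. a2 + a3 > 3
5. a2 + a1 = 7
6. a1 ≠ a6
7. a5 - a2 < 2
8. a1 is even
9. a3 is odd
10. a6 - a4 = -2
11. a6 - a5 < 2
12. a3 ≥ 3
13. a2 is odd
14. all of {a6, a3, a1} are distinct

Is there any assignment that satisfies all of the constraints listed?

Try a1 = 4, a2 = 3, a3 = 3, a4 = 4, a5 = 2, a6 = 2.
Check constraint 1: a4 - a3 = 1; constraint 4: a2 + a3 = 6. The remaining constraints are straightforward to verify.

Satisfiable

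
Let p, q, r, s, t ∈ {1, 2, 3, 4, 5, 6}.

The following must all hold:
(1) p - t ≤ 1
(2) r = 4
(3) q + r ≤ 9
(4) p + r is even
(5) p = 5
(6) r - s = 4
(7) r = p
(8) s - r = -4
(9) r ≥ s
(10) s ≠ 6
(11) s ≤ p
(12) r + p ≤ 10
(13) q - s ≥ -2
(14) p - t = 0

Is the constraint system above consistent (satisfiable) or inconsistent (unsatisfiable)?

Constraint 2 fixes r = 4 and constraint 5 fixes p = 5, but constraint 7 requires r = p. Since 4 ≠ 5, contradiction.

Unsatisfiable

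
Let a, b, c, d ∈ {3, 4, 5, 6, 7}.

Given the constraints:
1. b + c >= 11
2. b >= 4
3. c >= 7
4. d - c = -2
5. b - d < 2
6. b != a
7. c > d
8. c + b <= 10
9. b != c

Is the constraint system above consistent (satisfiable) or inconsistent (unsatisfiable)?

Unsatisfiable

From constraint 3: c ≥ 7. From constraint 2: b ≥ 4. Hence c + b ≥ 11. But constraint 8 requires c + b ≤ 10, and 10 < 11. Contradiction.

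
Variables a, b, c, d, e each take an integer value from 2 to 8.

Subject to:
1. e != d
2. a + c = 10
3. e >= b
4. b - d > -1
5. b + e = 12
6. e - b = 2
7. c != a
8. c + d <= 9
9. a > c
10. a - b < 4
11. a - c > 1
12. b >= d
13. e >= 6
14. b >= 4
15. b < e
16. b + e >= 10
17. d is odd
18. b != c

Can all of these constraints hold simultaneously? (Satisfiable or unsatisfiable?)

Satisfiable

Setting (a, b, c, d, e) = (7, 5, 3, 5, 7) satisfies everything: constraint 2: a + c = 10; constraint 4: b - d = 0, and the others follow.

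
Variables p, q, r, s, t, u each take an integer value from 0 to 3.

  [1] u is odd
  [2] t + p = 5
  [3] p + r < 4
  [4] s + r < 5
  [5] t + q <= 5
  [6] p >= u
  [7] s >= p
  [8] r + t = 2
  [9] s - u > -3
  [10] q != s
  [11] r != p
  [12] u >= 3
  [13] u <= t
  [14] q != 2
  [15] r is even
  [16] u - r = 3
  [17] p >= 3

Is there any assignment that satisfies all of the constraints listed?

From constraints 12 and 13: t ≥ u ≥ 3. From constraint 17: p ≥ 3. Hence t + p ≥ 6. But constraint 2 requires t + p = 5, and 5 < 6. Contradiction.

Unsatisfiable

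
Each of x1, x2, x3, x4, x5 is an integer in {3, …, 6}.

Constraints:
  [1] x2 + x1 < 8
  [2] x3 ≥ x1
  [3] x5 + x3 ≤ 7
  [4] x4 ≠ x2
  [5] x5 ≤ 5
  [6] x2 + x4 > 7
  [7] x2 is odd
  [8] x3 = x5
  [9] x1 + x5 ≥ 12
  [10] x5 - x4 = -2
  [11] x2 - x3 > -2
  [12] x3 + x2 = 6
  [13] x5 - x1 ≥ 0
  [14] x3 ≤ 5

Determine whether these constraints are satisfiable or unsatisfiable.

From constraints 2 and 14: x1 ≤ x3 ≤ 5. From constraint 5: x5 ≤ 5. Hence x1 + x5 ≤ 10. But constraint 9 requires x1 + x5 ≥ 12, and 12 > 10. Contradiction.

Unsatisfiable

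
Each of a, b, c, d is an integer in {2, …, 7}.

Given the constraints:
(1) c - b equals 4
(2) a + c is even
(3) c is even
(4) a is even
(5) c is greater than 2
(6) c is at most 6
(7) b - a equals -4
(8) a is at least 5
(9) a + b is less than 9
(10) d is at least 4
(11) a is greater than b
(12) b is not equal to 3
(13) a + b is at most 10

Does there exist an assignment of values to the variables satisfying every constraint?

The assignment a = 6, b = 2, c = 6, d = 7 works:
  constraint 1 holds since c - b = 4.
  constraint 7 holds since b - a = -4.
  constraint 9 holds since a + b = 8.
The rest check out directly.

Satisfiable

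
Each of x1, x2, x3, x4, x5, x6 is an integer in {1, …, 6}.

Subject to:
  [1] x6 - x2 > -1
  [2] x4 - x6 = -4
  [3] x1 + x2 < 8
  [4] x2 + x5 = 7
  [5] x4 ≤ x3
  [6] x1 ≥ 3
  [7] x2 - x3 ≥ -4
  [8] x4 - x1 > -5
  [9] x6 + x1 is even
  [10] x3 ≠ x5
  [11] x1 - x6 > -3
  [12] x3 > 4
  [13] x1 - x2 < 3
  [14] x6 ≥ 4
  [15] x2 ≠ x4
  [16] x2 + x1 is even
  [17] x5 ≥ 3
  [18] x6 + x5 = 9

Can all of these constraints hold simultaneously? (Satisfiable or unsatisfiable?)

Setting (x1, x2, x3, x4, x5, x6) = (3, 3, 6, 1, 4, 5) satisfies everything: constraint 1: x6 - x2 = 2; constraint 2: x4 - x6 = -4, and the others follow.

Satisfiable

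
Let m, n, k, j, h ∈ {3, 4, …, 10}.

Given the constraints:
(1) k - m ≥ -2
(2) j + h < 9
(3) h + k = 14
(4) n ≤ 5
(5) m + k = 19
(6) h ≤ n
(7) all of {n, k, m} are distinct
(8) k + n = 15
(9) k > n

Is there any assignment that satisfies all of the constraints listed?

Satisfiable

Try m = 9, n = 5, k = 10, j = 3, h = 4.
Check constraint 1: k - m = 1; constraint 2: j + h = 7. The remaining constraints are straightforward to verify.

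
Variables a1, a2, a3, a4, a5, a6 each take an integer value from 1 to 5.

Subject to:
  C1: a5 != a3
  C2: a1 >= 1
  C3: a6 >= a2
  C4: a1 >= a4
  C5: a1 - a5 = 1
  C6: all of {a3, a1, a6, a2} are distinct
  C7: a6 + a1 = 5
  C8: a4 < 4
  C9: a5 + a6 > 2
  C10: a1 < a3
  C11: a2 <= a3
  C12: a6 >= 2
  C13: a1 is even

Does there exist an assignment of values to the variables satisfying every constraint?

Satisfiable

Try a1 = 2, a2 = 1, a3 = 5, a4 = 1, a5 = 1, a6 = 3.
Check constraint 5: a1 - a5 = 1; constraint 7: a6 + a1 = 5. The remaining constraints are straightforward to verify.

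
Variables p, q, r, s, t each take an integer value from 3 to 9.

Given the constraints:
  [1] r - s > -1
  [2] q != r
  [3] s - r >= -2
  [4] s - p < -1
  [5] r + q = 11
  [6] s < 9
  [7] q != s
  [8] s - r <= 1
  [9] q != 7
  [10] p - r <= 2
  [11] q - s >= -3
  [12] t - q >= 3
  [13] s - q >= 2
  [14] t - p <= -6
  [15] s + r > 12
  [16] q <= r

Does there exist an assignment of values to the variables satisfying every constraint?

Constraints 3, 10, 11, 12, and 14 give t − q ≥ 3, q − s ≥ -3, s − r ≥ -2, r − p ≥ -2, p − t ≥ 6.
Adding all 5 inequalities: the left sides telescope to 0, and the right sides sum to 3 + (-3) + (-2) + (-2) + 6 = 2. So 0 ≥ 2, which is false.

Unsatisfiable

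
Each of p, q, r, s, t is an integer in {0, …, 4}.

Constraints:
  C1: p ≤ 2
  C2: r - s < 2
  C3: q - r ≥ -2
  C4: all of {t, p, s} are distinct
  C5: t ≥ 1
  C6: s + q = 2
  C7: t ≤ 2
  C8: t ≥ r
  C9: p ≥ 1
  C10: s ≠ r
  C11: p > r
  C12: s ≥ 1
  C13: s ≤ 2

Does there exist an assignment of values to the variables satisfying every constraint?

Constraints 1, 5, 7, 9, 12, and 13 confine each of t, p, s to the 2 values {1, 2}.
Constraint 4 requires all 3 of them to be distinct, but only 2 values are available — impossible by the pigeonhole principle.

Unsatisfiable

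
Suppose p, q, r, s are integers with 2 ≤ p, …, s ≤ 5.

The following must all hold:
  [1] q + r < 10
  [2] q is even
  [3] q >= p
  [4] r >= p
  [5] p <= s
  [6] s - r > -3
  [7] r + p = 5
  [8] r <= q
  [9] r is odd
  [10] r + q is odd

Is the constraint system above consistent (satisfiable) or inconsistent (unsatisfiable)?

One satisfying assignment is p = 2, q = 4, r = 3, s = 2.
For the less obvious constraints — constraint 1: q + r = 7; constraint 6: s - r = -1; constraint 7: r + p = 5 — and the others hold by inspection.

Satisfiable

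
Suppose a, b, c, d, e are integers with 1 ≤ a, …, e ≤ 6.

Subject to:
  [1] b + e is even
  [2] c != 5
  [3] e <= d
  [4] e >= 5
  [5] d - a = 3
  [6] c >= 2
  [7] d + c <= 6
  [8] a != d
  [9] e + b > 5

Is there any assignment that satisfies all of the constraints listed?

Unsatisfiable

From constraints 3 and 4: d ≥ e ≥ 5. From constraint 6: c ≥ 2. Hence d + c ≥ 7. But constraint 7 requires d + c ≤ 6, and 6 < 7. Contradiction.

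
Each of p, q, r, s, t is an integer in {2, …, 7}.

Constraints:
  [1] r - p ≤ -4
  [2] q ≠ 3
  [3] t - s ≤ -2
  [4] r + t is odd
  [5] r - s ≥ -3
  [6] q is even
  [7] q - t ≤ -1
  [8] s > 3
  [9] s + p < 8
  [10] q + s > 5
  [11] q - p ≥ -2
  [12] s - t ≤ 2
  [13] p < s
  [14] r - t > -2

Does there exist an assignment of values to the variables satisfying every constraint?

Unsatisfiable

Constraints 1, 3, 5, 7, and 11 give s − t ≥ 2, t − q ≥ 1, q − p ≥ -2, p − r ≥ 4, r − s ≥ -3.
Adding all 5 inequalities: the left sides telescope to 0, and the right sides sum to 2 + 1 + (-2) + 4 + (-3) = 2. So 0 ≥ 2, which is false.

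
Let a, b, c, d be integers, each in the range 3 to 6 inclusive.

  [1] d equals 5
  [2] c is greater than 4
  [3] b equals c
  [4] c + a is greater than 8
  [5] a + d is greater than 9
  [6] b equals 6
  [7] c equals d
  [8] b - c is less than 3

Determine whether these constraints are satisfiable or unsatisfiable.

Unsatisfiable

Constraint 6 fixes b = 6 and constraint 1 fixes d = 5. Constraints 3 and 7 give b = c = d, so b = d. But 6 ≠ 5 — contradiction.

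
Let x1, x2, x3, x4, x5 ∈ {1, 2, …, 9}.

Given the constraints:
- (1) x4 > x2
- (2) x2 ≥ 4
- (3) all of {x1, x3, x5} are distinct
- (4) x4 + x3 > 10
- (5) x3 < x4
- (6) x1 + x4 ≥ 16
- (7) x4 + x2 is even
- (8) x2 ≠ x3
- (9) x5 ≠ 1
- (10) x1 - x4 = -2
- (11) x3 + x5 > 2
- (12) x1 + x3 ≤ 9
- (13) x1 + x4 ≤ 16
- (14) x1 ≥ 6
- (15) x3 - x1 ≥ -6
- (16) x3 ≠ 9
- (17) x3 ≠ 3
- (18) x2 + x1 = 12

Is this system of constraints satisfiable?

Satisfiable

Take x1 = 7, x2 = 5, x3 = 2, x4 = 9, x5 = 3. Then constraint 4: x4 + x3 = 11; constraint 6: x1 + x4 = 16, and every other listed constraint is also met.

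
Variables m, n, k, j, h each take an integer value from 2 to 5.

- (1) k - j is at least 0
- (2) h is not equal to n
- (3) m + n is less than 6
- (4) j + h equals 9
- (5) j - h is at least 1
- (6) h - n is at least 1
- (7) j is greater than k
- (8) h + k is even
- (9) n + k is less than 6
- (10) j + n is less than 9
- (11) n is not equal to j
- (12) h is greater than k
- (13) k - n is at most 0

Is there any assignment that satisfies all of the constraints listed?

Unsatisfiable

Constraints 1, 5, 6, and 13 give j − h ≥ 1, h − n ≥ 1, n − k ≥ 0, k − j ≥ 0.
Adding all 4 inequalities: the left sides telescope to 0, and the right sides sum to 1 + 1 + 0 + 0 = 2. So 0 ≥ 2, which is false.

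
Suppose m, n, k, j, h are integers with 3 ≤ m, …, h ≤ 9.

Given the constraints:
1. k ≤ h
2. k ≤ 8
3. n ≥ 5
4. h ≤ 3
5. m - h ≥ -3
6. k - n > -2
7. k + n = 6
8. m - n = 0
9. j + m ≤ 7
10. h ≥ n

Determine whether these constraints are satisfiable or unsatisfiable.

From constraint 3: n ≥ 5. From constraints 4 and 10: n ≤ h and h ≤ 3, so n ≤ 3. But 3 < 5, so no value of n works.

Unsatisfiable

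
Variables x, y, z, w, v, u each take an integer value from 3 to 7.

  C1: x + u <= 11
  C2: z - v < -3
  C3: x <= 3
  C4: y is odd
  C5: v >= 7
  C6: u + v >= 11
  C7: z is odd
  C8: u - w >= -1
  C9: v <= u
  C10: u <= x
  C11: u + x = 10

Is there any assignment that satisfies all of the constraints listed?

From constraints 5 and 9: u ≥ v and v ≥ 7, so u ≥ 7. From constraints 3 and 10: u ≤ x and x ≤ 3, so u ≤ 3. But 3 < 7, so no value of u works.

Unsatisfiable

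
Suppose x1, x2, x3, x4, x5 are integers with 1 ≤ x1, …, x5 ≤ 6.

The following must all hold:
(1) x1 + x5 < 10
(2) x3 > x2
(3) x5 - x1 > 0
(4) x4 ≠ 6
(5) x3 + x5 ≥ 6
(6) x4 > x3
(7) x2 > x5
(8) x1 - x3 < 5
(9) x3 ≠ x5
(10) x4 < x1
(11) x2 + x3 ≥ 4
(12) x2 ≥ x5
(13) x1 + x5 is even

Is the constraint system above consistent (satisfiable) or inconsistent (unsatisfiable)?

Constraints 2, 3, 6, 7, and 10 give x5 < x2, x2 < x3, x3 < x4, x4 < x1, x1 < x5. Chaining: x5 < x2 < x3 < x4 < x1 < x5, which forces x5 < x5 — impossible.

Unsatisfiable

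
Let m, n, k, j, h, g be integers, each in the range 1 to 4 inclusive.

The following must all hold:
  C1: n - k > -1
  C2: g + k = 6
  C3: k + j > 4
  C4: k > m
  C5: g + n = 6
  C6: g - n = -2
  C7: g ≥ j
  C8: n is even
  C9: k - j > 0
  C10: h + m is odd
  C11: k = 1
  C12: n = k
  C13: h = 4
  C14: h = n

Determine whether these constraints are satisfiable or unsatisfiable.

Constraint 13 fixes h = 4 and constraint 11 fixes k = 1. Constraints 12 and 14 give h = n = k, so h = k. But 4 ≠ 1 — contradiction.

Unsatisfiable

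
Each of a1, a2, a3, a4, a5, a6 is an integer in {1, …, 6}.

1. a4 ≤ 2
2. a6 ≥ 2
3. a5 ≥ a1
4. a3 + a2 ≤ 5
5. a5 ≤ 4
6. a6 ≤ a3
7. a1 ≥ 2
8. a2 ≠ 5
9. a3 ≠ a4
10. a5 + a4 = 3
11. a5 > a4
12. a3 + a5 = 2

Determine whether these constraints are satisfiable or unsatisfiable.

Unsatisfiable

From constraints 2 and 6: a3 ≥ a6 ≥ 2. From constraints 3 and 7: a5 ≥ a1 ≥ 2. Hence a3 + a5 ≥ 4. But constraint 12 requires a3 + a5 = 2, and 2 < 4. Contradiction.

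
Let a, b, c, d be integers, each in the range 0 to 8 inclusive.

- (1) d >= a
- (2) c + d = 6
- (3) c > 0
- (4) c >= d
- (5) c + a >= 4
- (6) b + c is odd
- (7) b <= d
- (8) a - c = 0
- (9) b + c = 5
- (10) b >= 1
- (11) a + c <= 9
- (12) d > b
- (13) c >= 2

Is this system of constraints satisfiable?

One satisfying assignment is a = 3, b = 2, c = 3, d = 3.
For the less obvious constraints — constraint 2: c + d = 6; constraint 5: c + a = 6; constraint 8: a - c = 0 — and the others hold by inspection.

Satisfiable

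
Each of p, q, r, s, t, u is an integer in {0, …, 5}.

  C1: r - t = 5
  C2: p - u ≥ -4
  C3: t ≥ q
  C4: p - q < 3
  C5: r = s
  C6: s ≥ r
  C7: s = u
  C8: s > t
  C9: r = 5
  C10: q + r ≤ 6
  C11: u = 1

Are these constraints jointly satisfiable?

Unsatisfiable

Constraint 9 fixes r = 5 and constraint 11 fixes u = 1. Constraints 5 and 7 give r = s = u, so r = u. But 5 ≠ 1 — contradiction.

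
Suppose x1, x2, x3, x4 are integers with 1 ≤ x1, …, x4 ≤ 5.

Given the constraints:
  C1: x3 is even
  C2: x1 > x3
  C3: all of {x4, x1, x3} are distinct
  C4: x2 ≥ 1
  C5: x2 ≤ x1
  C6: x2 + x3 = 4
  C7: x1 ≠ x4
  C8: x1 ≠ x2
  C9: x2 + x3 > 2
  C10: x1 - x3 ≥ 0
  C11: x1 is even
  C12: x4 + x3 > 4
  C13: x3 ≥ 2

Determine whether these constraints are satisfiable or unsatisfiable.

Satisfiable

Try x1 = 4, x2 = 2, x3 = 2, x4 = 5.
Check constraint 6: x2 + x3 = 4; constraint 9: x2 + x3 = 4. The remaining constraints are straightforward to verify.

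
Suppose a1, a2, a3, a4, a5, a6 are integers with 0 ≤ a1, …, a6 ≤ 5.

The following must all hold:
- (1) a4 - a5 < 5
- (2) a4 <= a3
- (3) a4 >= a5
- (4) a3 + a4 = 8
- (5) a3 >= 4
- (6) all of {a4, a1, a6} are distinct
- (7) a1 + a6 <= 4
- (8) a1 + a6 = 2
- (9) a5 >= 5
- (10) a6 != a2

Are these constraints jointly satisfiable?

From constraint 5: a3 ≥ 4. From constraints 3 and 9: a4 ≥ a5 ≥ 5. Hence a3 + a4 ≥ 9. But constraint 4 requires a3 + a4 = 8, and 8 < 9. Contradiction.

Unsatisfiable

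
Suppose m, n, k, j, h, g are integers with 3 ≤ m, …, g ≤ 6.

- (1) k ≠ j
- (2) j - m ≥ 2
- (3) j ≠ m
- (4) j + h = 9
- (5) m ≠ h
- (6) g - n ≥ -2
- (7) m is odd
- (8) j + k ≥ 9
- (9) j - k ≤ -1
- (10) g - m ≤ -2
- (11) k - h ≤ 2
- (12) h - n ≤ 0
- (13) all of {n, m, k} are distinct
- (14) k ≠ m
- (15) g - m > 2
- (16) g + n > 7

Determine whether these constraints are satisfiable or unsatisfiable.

Unsatisfiable

Constraints 2, 6, 9, 10, 11, and 12 give m − g ≥ 2, g − n ≥ -2, n − h ≥ 0, h − k ≥ -2, k − j ≥ 1, j − m ≥ 2.
Adding all 6 inequalities: the left sides telescope to 0, and the right sides sum to 2 + (-2) + 0 + (-2) + 1 + 2 = 1. So 0 ≥ 1, which is false.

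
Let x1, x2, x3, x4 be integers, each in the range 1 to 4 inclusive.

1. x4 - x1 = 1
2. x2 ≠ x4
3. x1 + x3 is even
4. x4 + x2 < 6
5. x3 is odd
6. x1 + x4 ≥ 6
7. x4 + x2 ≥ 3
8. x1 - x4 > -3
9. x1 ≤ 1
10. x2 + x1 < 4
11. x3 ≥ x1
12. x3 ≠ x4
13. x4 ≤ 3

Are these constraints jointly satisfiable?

Unsatisfiable

From constraint 9: x1 ≤ 1. From constraint 13: x4 ≤ 3. Hence x1 + x4 ≤ 4. But constraint 6 requires x1 + x4 ≥ 6, and 6 > 4. Contradiction.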